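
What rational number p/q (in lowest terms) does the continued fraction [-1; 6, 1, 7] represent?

-47/55

Start with 7.
1 + 1/(7/1) = 1 + 1/7 = 8/7
6 + 1/(8/7) = 6 + 7/8 = 55/8
-1 + 1/(55/8) = -1 + 8/55 = -47/55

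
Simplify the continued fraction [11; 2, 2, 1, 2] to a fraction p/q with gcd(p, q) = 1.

Use the convergent recurrence hₖ = aₖ·hₖ₋₁ + hₖ₋₂ (and likewise for the denominators kₖ):
a_0 = 11: 11/1
a_1 = 2: 23/2
a_2 = 2: 57/5
a_3 = 1: 80/7
a_4 = 2: 217/19

217/19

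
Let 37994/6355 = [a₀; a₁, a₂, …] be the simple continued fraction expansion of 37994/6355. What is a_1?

1

Apply division with remainder until the remainder is 0:
37994 = 5·6355 + 6219, so a_0 = 5
6355 = 1·6219 + 136, so a_1 = 1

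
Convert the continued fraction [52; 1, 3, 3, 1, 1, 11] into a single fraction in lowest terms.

18310/347

Collapse the nested fraction from the inside out:
Start with 11.
1 + 1/(11/1) = 1 + 1/11 = 12/11
1 + 1/(12/11) = 1 + 11/12 = 23/12
3 + 1/(23/12) = 3 + 12/23 = 81/23
3 + 1/(81/23) = 3 + 23/81 = 266/81
1 + 1/(266/81) = 1 + 81/266 = 347/266
52 + 1/(347/266) = 52 + 266/347 = 18310/347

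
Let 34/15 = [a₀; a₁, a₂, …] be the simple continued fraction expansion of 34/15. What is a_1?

3

34 = 2·15 + 4, so a_0 = 2
15 = 3·4 + 3, so a_1 = 3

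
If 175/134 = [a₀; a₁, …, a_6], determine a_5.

Run the Euclidean algorithm, recording each quotient:
⌊175/134⌋ = 1, remainder 41
⌊134/41⌋ = 3, remainder 11
⌊41/11⌋ = 3, remainder 8
⌊11/8⌋ = 1, remainder 3
⌊8/3⌋ = 2, remainder 2
⌊3/2⌋ = 1, remainder 1

1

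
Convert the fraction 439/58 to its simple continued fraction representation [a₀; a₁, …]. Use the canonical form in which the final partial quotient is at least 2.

[7; 1, 1, 3, 8]

439 ÷ 58 → quotient 7, remainder 33
58 ÷ 33 → quotient 1, remainder 25
33 ÷ 25 → quotient 1, remainder 8
25 ÷ 8 → quotient 3, remainder 1
8 ÷ 1 → quotient 8, remainder 0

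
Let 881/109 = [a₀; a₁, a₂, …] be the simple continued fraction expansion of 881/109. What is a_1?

12

881 ÷ 109 → quotient 8, remainder 9
109 ÷ 9 → quotient 12, remainder 1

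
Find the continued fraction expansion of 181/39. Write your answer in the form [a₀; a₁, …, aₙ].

181 ÷ 39 → quotient 4, remainder 25
39 ÷ 25 → quotient 1, remainder 14
25 ÷ 14 → quotient 1, remainder 11
14 ÷ 11 → quotient 1, remainder 3
11 ÷ 3 → quotient 3, remainder 2
3 ÷ 2 → quotient 1, remainder 1
2 ÷ 1 → quotient 2, remainder 0

[4; 1, 1, 1, 3, 1, 2]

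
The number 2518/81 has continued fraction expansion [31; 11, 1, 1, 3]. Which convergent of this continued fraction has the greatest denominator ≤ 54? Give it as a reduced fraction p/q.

715/23

List convergents until the denominator exceeds the bound:
a_0 = 31: 31/1  (≤ bound)
a_1 = 11: 342/11  (≤ bound)
a_2 = 1: 373/12  (≤ bound)
a_3 = 1: 715/23  (≤ bound)
a_4 = 3: 2518/81  (> 54, stop)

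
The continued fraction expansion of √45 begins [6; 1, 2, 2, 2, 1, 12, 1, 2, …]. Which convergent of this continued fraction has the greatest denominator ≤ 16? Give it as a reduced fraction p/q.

47/7

List convergents until the denominator exceeds the bound:
a_0 = 6: 6/1  (≤ bound)
a_1 = 1: 7/1  (≤ bound)
a_2 = 2: 20/3  (≤ bound)
a_3 = 2: 47/7  (≤ bound)
a_4 = 2: 114/17  (> 16, stop)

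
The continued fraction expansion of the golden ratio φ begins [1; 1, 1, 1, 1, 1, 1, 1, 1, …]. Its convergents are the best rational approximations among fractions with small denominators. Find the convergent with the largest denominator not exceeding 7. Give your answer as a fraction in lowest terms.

a_0 = 1: 1/1  (≤ bound)
a_1 = 1: 2/1  (≤ bound)
a_2 = 1: 3/2  (≤ bound)
a_3 = 1: 5/3  (≤ bound)
a_4 = 1: 8/5  (≤ bound)
a_5 = 1: 13/8  (> 7, stop)

8/5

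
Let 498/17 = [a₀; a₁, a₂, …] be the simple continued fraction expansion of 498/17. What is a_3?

2

Apply division with remainder until the remainder is 0:
498 ÷ 17 → quotient 29, remainder 5
17 ÷ 5 → quotient 3, remainder 2
5 ÷ 2 → quotient 2, remainder 1
2 ÷ 1 → quotient 2, remainder 0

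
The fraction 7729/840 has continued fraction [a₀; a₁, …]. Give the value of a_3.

7729 ÷ 840 → quotient 9, remainder 169
840 ÷ 169 → quotient 4, remainder 164
169 ÷ 164 → quotient 1, remainder 5
164 ÷ 5 → quotient 32, remainder 4

32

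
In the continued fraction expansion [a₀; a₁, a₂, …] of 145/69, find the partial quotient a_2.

1

145 = 2·69 + 7, so a_0 = 2
69 = 9·7 + 6, so a_1 = 9
7 = 1·6 + 1, so a_2 = 1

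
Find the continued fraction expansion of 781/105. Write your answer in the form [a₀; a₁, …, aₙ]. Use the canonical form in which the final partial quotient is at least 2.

[7; 2, 3, 1, 1, 6]

Apply division with remainder until the remainder is 0:
⌊781/105⌋ = 7, remainder 46
⌊105/46⌋ = 2, remainder 13
⌊46/13⌋ = 3, remainder 7
⌊13/7⌋ = 1, remainder 6
⌊7/6⌋ = 1, remainder 1
⌊6/1⌋ = 6, remainder 0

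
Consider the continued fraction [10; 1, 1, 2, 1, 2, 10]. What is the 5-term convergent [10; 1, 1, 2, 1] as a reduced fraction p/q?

74/7

a_0 = 10: 10/1
a_1 = 1: 11/1
a_2 = 1: 21/2
a_3 = 2: 53/5
a_4 = 1: 74/7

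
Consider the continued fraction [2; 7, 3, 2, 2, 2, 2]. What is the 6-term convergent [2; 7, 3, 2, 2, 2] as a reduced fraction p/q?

639/299

Start with 2.
2 + 1/(2/1) = 2 + 1/2 = 5/2
2 + 1/(5/2) = 2 + 2/5 = 12/5
3 + 1/(12/5) = 3 + 5/12 = 41/12
7 + 1/(41/12) = 7 + 12/41 = 299/41
2 + 1/(299/41) = 2 + 41/299 = 639/299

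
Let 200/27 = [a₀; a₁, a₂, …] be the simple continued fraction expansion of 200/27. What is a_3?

Repeatedly divide and take the remainder:
200 ÷ 27 → quotient 7, remainder 11
27 ÷ 11 → quotient 2, remainder 5
11 ÷ 5 → quotient 2, remainder 1
5 ÷ 1 → quotient 5, remainder 0

5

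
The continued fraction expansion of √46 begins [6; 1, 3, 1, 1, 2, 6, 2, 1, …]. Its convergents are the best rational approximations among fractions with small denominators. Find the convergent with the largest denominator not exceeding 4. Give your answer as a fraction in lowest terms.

a_0 = 6: 6/1  (≤ bound)
a_1 = 1: 7/1  (≤ bound)
a_2 = 3: 27/4  (≤ bound)
a_3 = 1: 34/5  (> 4, stop)

27/4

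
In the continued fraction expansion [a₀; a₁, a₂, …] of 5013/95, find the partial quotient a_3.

3

Run the Euclidean algorithm, recording each quotient:
5013 = 52·95 + 73, so a_0 = 52
95 = 1·73 + 22, so a_1 = 1
73 = 3·22 + 7, so a_2 = 3
22 = 3·7 + 1, so a_3 = 3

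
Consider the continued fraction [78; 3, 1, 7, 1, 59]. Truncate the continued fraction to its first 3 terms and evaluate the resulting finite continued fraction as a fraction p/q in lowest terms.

Collapse the nested fraction from the inside out:
Start with 1.
3 + 1/(1/1) = 3 + 1/1 = 4/1
78 + 1/(4/1) = 78 + 1/4 = 313/4

313/4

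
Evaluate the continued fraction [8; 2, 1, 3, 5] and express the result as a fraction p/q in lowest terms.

a_0 = 8: 8/1
a_1 = 2: 17/2
a_2 = 1: 25/3
a_3 = 3: 92/11
a_4 = 5: 485/58

485/58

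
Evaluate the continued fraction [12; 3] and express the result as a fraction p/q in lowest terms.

a_0 = 12: 12/1
a_1 = 3: 37/3

37/3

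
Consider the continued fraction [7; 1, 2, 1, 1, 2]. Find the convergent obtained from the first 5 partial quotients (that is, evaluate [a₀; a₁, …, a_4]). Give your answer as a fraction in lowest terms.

a_0 = 7: 7/1
a_1 = 1: 8/1
a_2 = 2: 23/3
a_3 = 1: 31/4
a_4 = 1: 54/7

54/7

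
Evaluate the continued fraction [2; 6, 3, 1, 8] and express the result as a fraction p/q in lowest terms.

473/219

a_0 = 2: 2/1
a_1 = 6: 13/6
a_2 = 3: 41/19
a_3 = 1: 54/25
a_4 = 8: 473/219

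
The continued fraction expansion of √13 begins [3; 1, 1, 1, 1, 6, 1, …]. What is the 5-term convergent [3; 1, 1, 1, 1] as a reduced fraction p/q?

18/5

Start with 1.
1 + 1/(1/1) = 1 + 1/1 = 2/1
1 + 1/(2/1) = 1 + 1/2 = 3/2
1 + 1/(3/2) = 1 + 2/3 = 5/3
3 + 1/(5/3) = 3 + 3/5 = 18/5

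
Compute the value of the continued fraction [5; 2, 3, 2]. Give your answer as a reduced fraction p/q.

Start with 2.
3 + 1/(2/1) = 3 + 1/2 = 7/2
2 + 1/(7/2) = 2 + 2/7 = 16/7
5 + 1/(16/7) = 5 + 7/16 = 87/16

87/16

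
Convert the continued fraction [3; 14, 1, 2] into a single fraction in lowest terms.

Starting at the tail and folding back:
Start with 2.
1 + 1/(2/1) = 1 + 1/2 = 3/2
14 + 1/(3/2) = 14 + 2/3 = 44/3
3 + 1/(44/3) = 3 + 3/44 = 135/44

135/44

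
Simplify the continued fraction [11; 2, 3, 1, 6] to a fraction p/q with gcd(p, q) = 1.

a_0 = 11: 11/1
a_1 = 2: 23/2
a_2 = 3: 80/7
a_3 = 1: 103/9
a_4 = 6: 698/61

698/61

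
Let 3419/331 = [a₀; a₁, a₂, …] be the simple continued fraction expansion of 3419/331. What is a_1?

3

Repeatedly divide and take the remainder:
3419 = 10·331 + 109, so a_0 = 10
331 = 3·109 + 4, so a_1 = 3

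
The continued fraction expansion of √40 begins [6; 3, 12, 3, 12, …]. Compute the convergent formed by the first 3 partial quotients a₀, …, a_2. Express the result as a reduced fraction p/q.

234/37

Use the convergent recurrence hₖ = aₖ·hₖ₋₁ + hₖ₋₂ (and likewise for the denominators kₖ):
a_0 = 6: 6/1
a_1 = 3: 19/3
a_2 = 12: 234/37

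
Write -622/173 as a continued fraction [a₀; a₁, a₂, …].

-622 = -4·173 + 70, so a_0 = -4
173 = 2·70 + 33, so a_1 = 2
70 = 2·33 + 4, so a_2 = 2
33 = 8·4 + 1, so a_3 = 8
4 = 4·1 + 0, so a_4 = 4

[-4; 2, 2, 8, 4]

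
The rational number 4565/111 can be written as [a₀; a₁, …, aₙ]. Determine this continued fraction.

[41; 7, 1, 13]

4565 = 41·111 + 14, so a_0 = 41
111 = 7·14 + 13, so a_1 = 7
14 = 1·13 + 1, so a_2 = 1
13 = 13·1 + 0, so a_3 = 13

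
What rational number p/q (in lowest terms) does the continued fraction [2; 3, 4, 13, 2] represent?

a_0 = 2: 2/1
a_1 = 3: 7/3
a_2 = 4: 30/13
a_3 = 13: 397/172
a_4 = 2: 824/357

824/357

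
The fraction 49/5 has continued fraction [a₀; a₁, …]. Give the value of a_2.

Repeatedly divide and take the remainder:
49 = 9·5 + 4, so a_0 = 9
5 = 1·4 + 1, so a_1 = 1
4 = 4·1 + 0, so a_2 = 4

4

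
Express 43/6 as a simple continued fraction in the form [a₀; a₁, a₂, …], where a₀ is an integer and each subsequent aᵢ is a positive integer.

43 = 7·6 + 1, so a_0 = 7
6 = 6·1 + 0, so a_1 = 6

[7; 6]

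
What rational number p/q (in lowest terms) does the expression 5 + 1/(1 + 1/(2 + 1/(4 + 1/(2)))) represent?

Build up convergents one term at a time:
a_0 = 5: 5/1
a_1 = 1: 6/1
a_2 = 2: 17/3
a_3 = 4: 74/13
a_4 = 2: 165/29

165/29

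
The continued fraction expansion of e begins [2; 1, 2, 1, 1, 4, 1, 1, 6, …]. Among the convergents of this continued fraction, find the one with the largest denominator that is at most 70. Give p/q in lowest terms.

106/39

a_0 = 2: 2/1  (≤ bound)
a_1 = 1: 3/1  (≤ bound)
a_2 = 2: 8/3  (≤ bound)
a_3 = 1: 11/4  (≤ bound)
a_4 = 1: 19/7  (≤ bound)
a_5 = 4: 87/32  (≤ bound)
a_6 = 1: 106/39  (≤ bound)
a_7 = 1: 193/71  (> 70, stop)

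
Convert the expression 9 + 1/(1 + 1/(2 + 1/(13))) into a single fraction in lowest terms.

387/40

Use the convergent recurrence hₖ = aₖ·hₖ₋₁ + hₖ₋₂ (and likewise for the denominators kₖ):
a_0 = 9: 9/1
a_1 = 1: 10/1
a_2 = 2: 29/3
a_3 = 13: 387/40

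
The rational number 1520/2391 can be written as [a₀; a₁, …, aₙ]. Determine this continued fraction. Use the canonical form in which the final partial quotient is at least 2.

Apply division with remainder until the remainder is 0:
1520 = 0·2391 + 1520, so a_0 = 0
2391 = 1·1520 + 871, so a_1 = 1
1520 = 1·871 + 649, so a_2 = 1
871 = 1·649 + 222, so a_3 = 1
649 = 2·222 + 205, so a_4 = 2
222 = 1·205 + 17, so a_5 = 1
205 = 12·17 + 1, so a_6 = 12
17 = 17·1 + 0, so a_7 = 17

[0; 1, 1, 1, 2, 1, 12, 17]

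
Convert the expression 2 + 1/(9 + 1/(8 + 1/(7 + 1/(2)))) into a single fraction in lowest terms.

Work from the innermost term outward:
Start with 2.
7 + 1/(2/1) = 7 + 1/2 = 15/2
8 + 1/(15/2) = 8 + 2/15 = 122/15
9 + 1/(122/15) = 9 + 15/122 = 1113/122
2 + 1/(1113/122) = 2 + 122/1113 = 2348/1113

2348/1113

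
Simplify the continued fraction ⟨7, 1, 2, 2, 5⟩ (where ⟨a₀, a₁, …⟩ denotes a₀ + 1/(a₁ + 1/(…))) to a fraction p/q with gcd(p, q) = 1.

293/38

Start with 5.
2 + 1/(5/1) = 2 + 1/5 = 11/5
2 + 1/(11/5) = 2 + 5/11 = 27/11
1 + 1/(27/11) = 1 + 11/27 = 38/27
7 + 1/(38/27) = 7 + 27/38 = 293/38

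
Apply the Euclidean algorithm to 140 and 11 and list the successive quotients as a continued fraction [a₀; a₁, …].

140 = 12·11 + 8, so a_0 = 12
11 = 1·8 + 3, so a_1 = 1
8 = 2·3 + 2, so a_2 = 2
3 = 1·2 + 1, so a_3 = 1
2 = 2·1 + 0, so a_4 = 2

[12; 1, 2, 1, 2]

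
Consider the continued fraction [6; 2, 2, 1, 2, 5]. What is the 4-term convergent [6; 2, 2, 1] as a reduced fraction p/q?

45/7

Work from the innermost term outward:
Start with 1.
2 + 1/(1/1) = 2 + 1/1 = 3/1
2 + 1/(3/1) = 2 + 1/3 = 7/3
6 + 1/(7/3) = 6 + 3/7 = 45/7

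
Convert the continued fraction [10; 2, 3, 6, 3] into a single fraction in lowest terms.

1450/139

a_0 = 10: 10/1
a_1 = 2: 21/2
a_2 = 3: 73/7
a_3 = 6: 459/44
a_4 = 3: 1450/139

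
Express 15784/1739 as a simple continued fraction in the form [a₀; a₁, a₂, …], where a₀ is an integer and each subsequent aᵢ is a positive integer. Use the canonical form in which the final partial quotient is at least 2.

15784 = 9·1739 + 133, so a_0 = 9
1739 = 13·133 + 10, so a_1 = 13
133 = 13·10 + 3, so a_2 = 13
10 = 3·3 + 1, so a_3 = 3
3 = 3·1 + 0, so a_4 = 3

[9; 13, 13, 3, 3]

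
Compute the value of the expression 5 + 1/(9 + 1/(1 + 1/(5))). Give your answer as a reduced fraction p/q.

Use the convergent recurrence hₖ = aₖ·hₖ₋₁ + hₖ₋₂ (and likewise for the denominators kₖ):
a_0 = 5: 5/1
a_1 = 9: 46/9
a_2 = 1: 51/10
a_3 = 5: 301/59

301/59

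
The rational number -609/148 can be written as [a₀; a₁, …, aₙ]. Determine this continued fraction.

[-5; 1, 7, 1, 2, 2, 2]

-609 ÷ 148 → quotient -5, remainder 131
148 ÷ 131 → quotient 1, remainder 17
131 ÷ 17 → quotient 7, remainder 12
17 ÷ 12 → quotient 1, remainder 5
12 ÷ 5 → quotient 2, remainder 2
5 ÷ 2 → quotient 2, remainder 1
2 ÷ 1 → quotient 2, remainder 0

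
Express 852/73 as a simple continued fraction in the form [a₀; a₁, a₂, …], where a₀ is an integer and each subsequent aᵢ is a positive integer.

[11; 1, 2, 24]

852 ÷ 73 → quotient 11, remainder 49
73 ÷ 49 → quotient 1, remainder 24
49 ÷ 24 → quotient 2, remainder 1
24 ÷ 1 → quotient 24, remainder 0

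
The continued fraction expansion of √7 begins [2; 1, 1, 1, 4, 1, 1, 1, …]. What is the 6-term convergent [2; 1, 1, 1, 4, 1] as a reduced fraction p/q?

45/17

Start with 1.
4 + 1/(1/1) = 4 + 1/1 = 5/1
1 + 1/(5/1) = 1 + 1/5 = 6/5
1 + 1/(6/5) = 1 + 5/6 = 11/6
1 + 1/(11/6) = 1 + 6/11 = 17/11
2 + 1/(17/11) = 2 + 11/17 = 45/17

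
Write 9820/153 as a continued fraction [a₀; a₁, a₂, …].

[64; 5, 2, 6, 2]

Apply division with remainder until the remainder is 0:
9820 ÷ 153 → quotient 64, remainder 28
153 ÷ 28 → quotient 5, remainder 13
28 ÷ 13 → quotient 2, remainder 2
13 ÷ 2 → quotient 6, remainder 1
2 ÷ 1 → quotient 2, remainder 0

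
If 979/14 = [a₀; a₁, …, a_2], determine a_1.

979 = 69·14 + 13, so a_0 = 69
14 = 1·13 + 1, so a_1 = 1

1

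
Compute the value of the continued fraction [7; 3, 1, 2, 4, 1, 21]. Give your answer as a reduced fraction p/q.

Start with 21.
1 + 1/(21/1) = 1 + 1/21 = 22/21
4 + 1/(22/21) = 4 + 21/22 = 109/22
2 + 1/(109/22) = 2 + 22/109 = 240/109
1 + 1/(240/109) = 1 + 109/240 = 349/240
3 + 1/(349/240) = 3 + 240/349 = 1287/349
7 + 1/(1287/349) = 7 + 349/1287 = 9358/1287

9358/1287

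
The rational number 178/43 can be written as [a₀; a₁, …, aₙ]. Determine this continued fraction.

[4; 7, 6]

Apply division with remainder until the remainder is 0:
⌊178/43⌋ = 4, remainder 6
⌊43/6⌋ = 7, remainder 1
⌊6/1⌋ = 6, remainder 0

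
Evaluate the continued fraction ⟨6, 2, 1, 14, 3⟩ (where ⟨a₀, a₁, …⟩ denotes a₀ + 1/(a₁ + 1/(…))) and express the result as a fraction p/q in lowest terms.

Use the convergent recurrence hₖ = aₖ·hₖ₋₁ + hₖ₋₂ (and likewise for the denominators kₖ):
a_0 = 6: 6/1
a_1 = 2: 13/2
a_2 = 1: 19/3
a_3 = 14: 279/44
a_4 = 3: 856/135

856/135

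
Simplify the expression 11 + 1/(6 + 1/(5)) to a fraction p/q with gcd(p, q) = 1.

346/31

a_0 = 11: 11/1
a_1 = 6: 67/6
a_2 = 5: 346/31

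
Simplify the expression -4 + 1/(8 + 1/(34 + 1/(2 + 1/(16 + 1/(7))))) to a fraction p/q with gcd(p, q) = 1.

-250017/64513

a_0 = -4: -4/1
a_1 = 8: -31/8
a_2 = 34: -1058/273
a_3 = 2: -2147/554
a_4 = 16: -35410/9137
a_5 = 7: -250017/64513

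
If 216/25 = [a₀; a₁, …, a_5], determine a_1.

⌊216/25⌋ = 8, remainder 16
⌊25/16⌋ = 1, remainder 9

1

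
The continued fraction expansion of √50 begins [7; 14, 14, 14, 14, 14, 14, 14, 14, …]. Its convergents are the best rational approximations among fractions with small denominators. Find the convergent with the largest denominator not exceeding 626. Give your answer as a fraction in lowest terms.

1393/197

List convergents until the denominator exceeds the bound:
a_0 = 7: 7/1  (≤ bound)
a_1 = 14: 99/14  (≤ bound)
a_2 = 14: 1393/197  (≤ bound)
a_3 = 14: 19601/2772  (> 626, stop)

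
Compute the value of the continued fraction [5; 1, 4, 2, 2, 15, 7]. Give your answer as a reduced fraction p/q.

17090/2939

Start with 7.
15 + 1/(7/1) = 15 + 1/7 = 106/7
2 + 1/(106/7) = 2 + 7/106 = 219/106
2 + 1/(219/106) = 2 + 106/219 = 544/219
4 + 1/(544/219) = 4 + 219/544 = 2395/544
1 + 1/(2395/544) = 1 + 544/2395 = 2939/2395
5 + 1/(2939/2395) = 5 + 2395/2939 = 17090/2939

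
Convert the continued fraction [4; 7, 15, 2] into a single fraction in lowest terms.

Start with 2.
15 + 1/(2/1) = 15 + 1/2 = 31/2
7 + 1/(31/2) = 7 + 2/31 = 219/31
4 + 1/(219/31) = 4 + 31/219 = 907/219

907/219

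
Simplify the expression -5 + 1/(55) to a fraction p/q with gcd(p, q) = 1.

Collapse the nested fraction from the inside out:
Start with 55.
-5 + 1/(55/1) = -5 + 1/55 = -274/55

-274/55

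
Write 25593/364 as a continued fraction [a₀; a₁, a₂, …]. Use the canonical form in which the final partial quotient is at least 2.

⌊25593/364⌋ = 70, remainder 113
⌊364/113⌋ = 3, remainder 25
⌊113/25⌋ = 4, remainder 13
⌊25/13⌋ = 1, remainder 12
⌊13/12⌋ = 1, remainder 1
⌊12/1⌋ = 12, remainder 0

[70; 3, 4, 1, 1, 12]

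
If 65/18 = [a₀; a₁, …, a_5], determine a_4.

Repeatedly divide and take the remainder:
65 ÷ 18 → quotient 3, remainder 11
18 ÷ 11 → quotient 1, remainder 7
11 ÷ 7 → quotient 1, remainder 4
7 ÷ 4 → quotient 1, remainder 3
4 ÷ 3 → quotient 1, remainder 1

1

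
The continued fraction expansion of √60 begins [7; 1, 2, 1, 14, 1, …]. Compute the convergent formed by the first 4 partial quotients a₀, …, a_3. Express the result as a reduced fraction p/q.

Collapse the nested fraction from the inside out:
Start with 1.
2 + 1/(1/1) = 2 + 1/1 = 3/1
1 + 1/(3/1) = 1 + 1/3 = 4/3
7 + 1/(4/3) = 7 + 3/4 = 31/4

31/4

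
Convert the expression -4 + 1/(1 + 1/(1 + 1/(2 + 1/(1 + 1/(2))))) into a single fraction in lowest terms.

-65/19

a_0 = -4: -4/1
a_1 = 1: -3/1
a_2 = 1: -7/2
a_3 = 2: -17/5
a_4 = 1: -24/7
a_5 = 2: -65/19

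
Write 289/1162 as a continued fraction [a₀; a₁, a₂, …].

289 ÷ 1162 → quotient 0, remainder 289
1162 ÷ 289 → quotient 4, remainder 6
289 ÷ 6 → quotient 48, remainder 1
6 ÷ 1 → quotient 6, remainder 0

[0; 4, 48, 6]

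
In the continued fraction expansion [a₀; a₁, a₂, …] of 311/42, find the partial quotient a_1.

311 = 7·42 + 17, so a_0 = 7
42 = 2·17 + 8, so a_1 = 2

2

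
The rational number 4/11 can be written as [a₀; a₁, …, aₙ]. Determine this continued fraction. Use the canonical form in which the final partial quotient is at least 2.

4 ÷ 11 → quotient 0, remainder 4
11 ÷ 4 → quotient 2, remainder 3
4 ÷ 3 → quotient 1, remainder 1
3 ÷ 1 → quotient 3, remainder 0

[0; 2, 1, 3]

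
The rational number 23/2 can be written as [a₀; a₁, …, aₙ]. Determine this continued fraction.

[11; 2]

23 = 11·2 + 1, so a_0 = 11
2 = 2·1 + 0, so a_1 = 2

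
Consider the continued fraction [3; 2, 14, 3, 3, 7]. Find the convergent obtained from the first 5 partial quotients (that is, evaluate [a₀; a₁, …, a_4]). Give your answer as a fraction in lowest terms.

Start with 3.
3 + 1/(3/1) = 3 + 1/3 = 10/3
14 + 1/(10/3) = 14 + 3/10 = 143/10
2 + 1/(143/10) = 2 + 10/143 = 296/143
3 + 1/(296/143) = 3 + 143/296 = 1031/296

1031/296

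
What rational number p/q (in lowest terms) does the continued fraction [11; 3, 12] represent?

Start with 12.
3 + 1/(12/1) = 3 + 1/12 = 37/12
11 + 1/(37/12) = 11 + 12/37 = 419/37

419/37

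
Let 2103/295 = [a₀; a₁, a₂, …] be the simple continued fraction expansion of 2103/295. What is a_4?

Repeatedly divide and take the remainder:
2103 = 7·295 + 38, so a_0 = 7
295 = 7·38 + 29, so a_1 = 7
38 = 1·29 + 9, so a_2 = 1
29 = 3·9 + 2, so a_3 = 3
9 = 4·2 + 1, so a_4 = 4

4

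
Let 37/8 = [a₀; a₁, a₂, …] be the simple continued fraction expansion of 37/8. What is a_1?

⌊37/8⌋ = 4, remainder 5
⌊8/5⌋ = 1, remainder 3

1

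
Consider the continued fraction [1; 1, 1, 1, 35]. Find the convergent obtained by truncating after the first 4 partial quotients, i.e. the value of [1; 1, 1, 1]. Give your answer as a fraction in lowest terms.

5/3

a_0 = 1: 1/1
a_1 = 1: 2/1
a_2 = 1: 3/2
a_3 = 1: 5/3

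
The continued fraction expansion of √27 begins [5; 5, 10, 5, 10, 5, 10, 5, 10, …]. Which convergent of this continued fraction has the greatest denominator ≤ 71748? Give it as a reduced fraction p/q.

a_0 = 5: 5/1  (≤ bound)
a_1 = 5: 26/5  (≤ bound)
a_2 = 10: 265/51  (≤ bound)
a_3 = 5: 1351/260  (≤ bound)
a_4 = 10: 13775/2651  (≤ bound)
a_5 = 5: 70226/13515  (≤ bound)
a_6 = 10: 716035/137801  (> 71748, stop)

70226/13515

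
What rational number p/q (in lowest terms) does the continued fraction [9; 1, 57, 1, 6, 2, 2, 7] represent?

161016/16129

a_0 = 9: 9/1
a_1 = 1: 10/1
a_2 = 57: 579/58
a_3 = 1: 589/59
a_4 = 6: 4113/412
a_5 = 2: 8815/883
a_6 = 2: 21743/2178
a_7 = 7: 161016/16129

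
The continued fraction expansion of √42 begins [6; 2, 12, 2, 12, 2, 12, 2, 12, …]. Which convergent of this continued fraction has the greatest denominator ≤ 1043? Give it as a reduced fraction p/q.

4206/649

a_0 = 6: 6/1  (≤ bound)
a_1 = 2: 13/2  (≤ bound)
a_2 = 12: 162/25  (≤ bound)
a_3 = 2: 337/52  (≤ bound)
a_4 = 12: 4206/649  (≤ bound)
a_5 = 2: 8749/1350  (> 1043, stop)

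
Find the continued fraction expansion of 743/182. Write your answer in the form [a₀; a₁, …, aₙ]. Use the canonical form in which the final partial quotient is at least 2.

[4; 12, 7, 2]

Run the Euclidean algorithm, recording each quotient:
⌊743/182⌋ = 4, remainder 15
⌊182/15⌋ = 12, remainder 2
⌊15/2⌋ = 7, remainder 1
⌊2/1⌋ = 2, remainder 0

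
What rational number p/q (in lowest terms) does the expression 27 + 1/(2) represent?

Compute successive convergents:
a_0 = 27: 27/1
a_1 = 2: 55/2

55/2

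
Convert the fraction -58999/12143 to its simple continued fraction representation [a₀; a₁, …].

[-5; 7, 13, 10, 13]

⌊-58999/12143⌋ = -5, remainder 1716
⌊12143/1716⌋ = 7, remainder 131
⌊1716/131⌋ = 13, remainder 13
⌊131/13⌋ = 10, remainder 1
⌊13/1⌋ = 13, remainder 0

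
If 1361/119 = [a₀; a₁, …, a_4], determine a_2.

3

Repeatedly divide and take the remainder:
1361 ÷ 119 → quotient 11, remainder 52
119 ÷ 52 → quotient 2, remainder 15
52 ÷ 15 → quotient 3, remainder 7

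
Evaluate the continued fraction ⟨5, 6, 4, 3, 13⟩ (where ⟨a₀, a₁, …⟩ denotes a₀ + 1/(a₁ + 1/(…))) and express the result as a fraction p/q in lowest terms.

5563/1078

Collapse the nested fraction from the inside out:
Start with 13.
3 + 1/(13/1) = 3 + 1/13 = 40/13
4 + 1/(40/13) = 4 + 13/40 = 173/40
6 + 1/(173/40) = 6 + 40/173 = 1078/173
5 + 1/(1078/173) = 5 + 173/1078 = 5563/1078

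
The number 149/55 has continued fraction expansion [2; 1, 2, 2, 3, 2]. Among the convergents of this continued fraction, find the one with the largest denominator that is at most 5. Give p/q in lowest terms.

8/3

a_0 = 2: 2/1  (≤ bound)
a_1 = 1: 3/1  (≤ bound)
a_2 = 2: 8/3  (≤ bound)
a_3 = 2: 19/7  (> 5, stop)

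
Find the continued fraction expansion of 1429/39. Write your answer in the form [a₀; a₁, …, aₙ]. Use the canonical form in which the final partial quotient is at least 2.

1429 ÷ 39 → quotient 36, remainder 25
39 ÷ 25 → quotient 1, remainder 14
25 ÷ 14 → quotient 1, remainder 11
14 ÷ 11 → quotient 1, remainder 3
11 ÷ 3 → quotient 3, remainder 2
3 ÷ 2 → quotient 1, remainder 1
2 ÷ 1 → quotient 2, remainder 0

[36; 1, 1, 1, 3, 1, 2]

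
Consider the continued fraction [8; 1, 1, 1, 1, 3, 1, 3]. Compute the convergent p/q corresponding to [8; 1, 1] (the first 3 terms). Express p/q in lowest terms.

17/2

a_0 = 8: 8/1
a_1 = 1: 9/1
a_2 = 1: 17/2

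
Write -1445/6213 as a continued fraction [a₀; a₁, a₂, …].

[-1; 1, 3, 3, 2, 1, 28, 5]

-1445 = -1·6213 + 4768, so a_0 = -1
6213 = 1·4768 + 1445, so a_1 = 1
4768 = 3·1445 + 433, so a_2 = 3
1445 = 3·433 + 146, so a_3 = 3
433 = 2·146 + 141, so a_4 = 2
146 = 1·141 + 5, so a_5 = 1
141 = 28·5 + 1, so a_6 = 28
5 = 5·1 + 0, so a_7 = 5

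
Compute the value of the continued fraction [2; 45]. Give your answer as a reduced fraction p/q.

a_0 = 2: 2/1
a_1 = 45: 91/45

91/45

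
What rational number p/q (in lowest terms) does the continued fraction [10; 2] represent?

a_0 = 10: 10/1
a_1 = 2: 21/2

21/2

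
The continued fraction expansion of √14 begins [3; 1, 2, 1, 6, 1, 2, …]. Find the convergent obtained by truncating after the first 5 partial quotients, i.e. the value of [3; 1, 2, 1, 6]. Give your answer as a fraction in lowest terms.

Use the convergent recurrence hₖ = aₖ·hₖ₋₁ + hₖ₋₂ (and likewise for the denominators kₖ):
a_0 = 3: 3/1
a_1 = 1: 4/1
a_2 = 2: 11/3
a_3 = 1: 15/4
a_4 = 6: 101/27

101/27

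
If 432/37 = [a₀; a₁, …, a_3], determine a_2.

Apply division with remainder until the remainder is 0:
432 = 11·37 + 25, so a_0 = 11
37 = 1·25 + 12, so a_1 = 1
25 = 2·12 + 1, so a_2 = 2

2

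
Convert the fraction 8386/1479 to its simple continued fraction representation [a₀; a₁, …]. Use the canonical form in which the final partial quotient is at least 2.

8386 = 5·1479 + 991, so a_0 = 5
1479 = 1·991 + 488, so a_1 = 1
991 = 2·488 + 15, so a_2 = 2
488 = 32·15 + 8, so a_3 = 32
15 = 1·8 + 7, so a_4 = 1
8 = 1·7 + 1, so a_5 = 1
7 = 7·1 + 0, so a_6 = 7

[5; 1, 2, 32, 1, 1, 7]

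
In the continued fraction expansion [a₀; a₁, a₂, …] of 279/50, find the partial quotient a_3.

2

279 = 5·50 + 29, so a_0 = 5
50 = 1·29 + 21, so a_1 = 1
29 = 1·21 + 8, so a_2 = 1
21 = 2·8 + 5, so a_3 = 2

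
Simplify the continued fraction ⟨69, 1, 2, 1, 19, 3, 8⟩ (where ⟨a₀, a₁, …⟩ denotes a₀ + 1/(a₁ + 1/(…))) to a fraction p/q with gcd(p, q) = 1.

Start with 8.
3 + 1/(8/1) = 3 + 1/8 = 25/8
19 + 1/(25/8) = 19 + 8/25 = 483/25
1 + 1/(483/25) = 1 + 25/483 = 508/483
2 + 1/(508/483) = 2 + 483/508 = 1499/508
1 + 1/(1499/508) = 1 + 508/1499 = 2007/1499
69 + 1/(2007/1499) = 69 + 1499/2007 = 139982/2007

139982/2007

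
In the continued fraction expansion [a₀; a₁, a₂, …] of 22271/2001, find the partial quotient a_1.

7

Apply division with remainder until the remainder is 0:
⌊22271/2001⌋ = 11, remainder 260
⌊2001/260⌋ = 7, remainder 181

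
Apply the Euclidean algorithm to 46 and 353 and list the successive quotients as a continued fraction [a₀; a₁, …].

[0; 7, 1, 2, 15]

46 ÷ 353 → quotient 0, remainder 46
353 ÷ 46 → quotient 7, remainder 31
46 ÷ 31 → quotient 1, remainder 15
31 ÷ 15 → quotient 2, remainder 1
15 ÷ 1 → quotient 15, remainder 0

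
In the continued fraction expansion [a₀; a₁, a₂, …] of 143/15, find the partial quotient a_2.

Repeatedly divide and take the remainder:
143 = 9·15 + 8, so a_0 = 9
15 = 1·8 + 7, so a_1 = 1
8 = 1·7 + 1, so a_2 = 1

1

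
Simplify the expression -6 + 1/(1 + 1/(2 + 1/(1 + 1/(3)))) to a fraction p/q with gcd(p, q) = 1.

-79/15

Compute successive convergents:
a_0 = -6: -6/1
a_1 = 1: -5/1
a_2 = 2: -16/3
a_3 = 1: -21/4
a_4 = 3: -79/15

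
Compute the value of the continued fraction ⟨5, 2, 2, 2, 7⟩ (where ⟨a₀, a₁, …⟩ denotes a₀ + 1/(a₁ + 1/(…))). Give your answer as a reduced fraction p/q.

482/89

Start with 7.
2 + 1/(7/1) = 2 + 1/7 = 15/7
2 + 1/(15/7) = 2 + 7/15 = 37/15
2 + 1/(37/15) = 2 + 15/37 = 89/37
5 + 1/(89/37) = 5 + 37/89 = 482/89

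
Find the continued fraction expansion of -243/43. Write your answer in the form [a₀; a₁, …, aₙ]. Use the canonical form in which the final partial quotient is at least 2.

-243 = -6·43 + 15, so a_0 = -6
43 = 2·15 + 13, so a_1 = 2
15 = 1·13 + 2, so a_2 = 1
13 = 6·2 + 1, so a_3 = 6
2 = 2·1 + 0, so a_4 = 2

[-6; 2, 1, 6, 2]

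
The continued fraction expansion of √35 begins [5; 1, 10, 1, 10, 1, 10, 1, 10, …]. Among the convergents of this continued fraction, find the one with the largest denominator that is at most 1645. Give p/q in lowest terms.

a_0 = 5: 5/1  (≤ bound)
a_1 = 1: 6/1  (≤ bound)
a_2 = 10: 65/11  (≤ bound)
a_3 = 1: 71/12  (≤ bound)
a_4 = 10: 775/131  (≤ bound)
a_5 = 1: 846/143  (≤ bound)
a_6 = 10: 9235/1561  (≤ bound)
a_7 = 1: 10081/1704  (> 1645, stop)

9235/1561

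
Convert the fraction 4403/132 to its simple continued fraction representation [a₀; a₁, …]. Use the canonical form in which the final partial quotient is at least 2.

[33; 2, 1, 4, 4, 2]

4403 = 33·132 + 47, so a_0 = 33
132 = 2·47 + 38, so a_1 = 2
47 = 1·38 + 9, so a_2 = 1
38 = 4·9 + 2, so a_3 = 4
9 = 4·2 + 1, so a_4 = 4
2 = 2·1 + 0, so a_5 = 2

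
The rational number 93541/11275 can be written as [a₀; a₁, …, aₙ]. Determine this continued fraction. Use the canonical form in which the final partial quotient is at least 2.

93541 = 8·11275 + 3341, so a_0 = 8
11275 = 3·3341 + 1252, so a_1 = 3
3341 = 2·1252 + 837, so a_2 = 2
1252 = 1·837 + 415, so a_3 = 1
837 = 2·415 + 7, so a_4 = 2
415 = 59·7 + 2, so a_5 = 59
7 = 3·2 + 1, so a_6 = 3
2 = 2·1 + 0, so a_7 = 2

[8; 3, 2, 1, 2, 59, 3, 2]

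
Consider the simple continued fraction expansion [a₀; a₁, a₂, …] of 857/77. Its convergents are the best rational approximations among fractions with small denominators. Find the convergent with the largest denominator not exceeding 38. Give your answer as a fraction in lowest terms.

a_0 = 11: 11/1  (≤ bound)
a_1 = 7: 78/7  (≤ bound)
a_2 = 1: 89/8  (≤ bound)
a_3 = 2: 256/23  (≤ bound)
a_4 = 3: 857/77  (> 38, stop)

256/23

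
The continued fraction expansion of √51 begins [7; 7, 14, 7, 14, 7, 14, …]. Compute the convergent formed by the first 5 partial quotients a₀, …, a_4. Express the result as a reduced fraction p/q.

70693/9899

Use the convergent recurrence hₖ = aₖ·hₖ₋₁ + hₖ₋₂ (and likewise for the denominators kₖ):
a_0 = 7: 7/1
a_1 = 7: 50/7
a_2 = 14: 707/99
a_3 = 7: 4999/700
a_4 = 14: 70693/9899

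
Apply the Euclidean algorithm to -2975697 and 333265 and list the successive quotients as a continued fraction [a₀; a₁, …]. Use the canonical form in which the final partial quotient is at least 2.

[-9; 14, 14, 1, 1, 42, 2, 9]

Repeatedly divide and take the remainder:
⌊-2975697/333265⌋ = -9, remainder 23688
⌊333265/23688⌋ = 14, remainder 1633
⌊23688/1633⌋ = 14, remainder 826
⌊1633/826⌋ = 1, remainder 807
⌊826/807⌋ = 1, remainder 19
⌊807/19⌋ = 42, remainder 9
⌊19/9⌋ = 2, remainder 1
⌊9/1⌋ = 9, remainder 0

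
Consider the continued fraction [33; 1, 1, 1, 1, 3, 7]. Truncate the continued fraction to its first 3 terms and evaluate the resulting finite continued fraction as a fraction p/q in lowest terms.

67/2

a_0 = 33: 33/1
a_1 = 1: 34/1
a_2 = 1: 67/2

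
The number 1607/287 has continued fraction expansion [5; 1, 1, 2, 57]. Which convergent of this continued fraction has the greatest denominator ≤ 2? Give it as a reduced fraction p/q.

11/2

a_0 = 5: 5/1  (≤ bound)
a_1 = 1: 6/1  (≤ bound)
a_2 = 1: 11/2  (≤ bound)
a_3 = 2: 28/5  (> 2, stop)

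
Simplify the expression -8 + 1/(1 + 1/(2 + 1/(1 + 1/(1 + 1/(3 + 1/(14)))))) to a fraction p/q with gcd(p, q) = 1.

-2599/357

Work from the innermost term outward:
Start with 14.
3 + 1/(14/1) = 3 + 1/14 = 43/14
1 + 1/(43/14) = 1 + 14/43 = 57/43
1 + 1/(57/43) = 1 + 43/57 = 100/57
2 + 1/(100/57) = 2 + 57/100 = 257/100
1 + 1/(257/100) = 1 + 100/257 = 357/257
-8 + 1/(357/257) = -8 + 257/357 = -2599/357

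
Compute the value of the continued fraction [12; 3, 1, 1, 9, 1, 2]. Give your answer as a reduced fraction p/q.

2641/215

a_0 = 12: 12/1
a_1 = 3: 37/3
a_2 = 1: 49/4
a_3 = 1: 86/7
a_4 = 9: 823/67
a_5 = 1: 909/74
a_6 = 2: 2641/215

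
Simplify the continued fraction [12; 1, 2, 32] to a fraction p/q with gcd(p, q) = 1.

Build up convergents one term at a time:
a_0 = 12: 12/1
a_1 = 1: 13/1
a_2 = 2: 38/3
a_3 = 32: 1229/97

1229/97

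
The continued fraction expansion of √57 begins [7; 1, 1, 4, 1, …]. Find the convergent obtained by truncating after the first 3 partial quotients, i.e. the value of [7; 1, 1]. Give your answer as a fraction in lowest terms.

15/2

a_0 = 7: 7/1
a_1 = 1: 8/1
a_2 = 1: 15/2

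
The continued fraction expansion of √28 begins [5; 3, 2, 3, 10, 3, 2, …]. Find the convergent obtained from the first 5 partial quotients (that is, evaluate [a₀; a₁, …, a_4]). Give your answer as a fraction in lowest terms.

Start with 10.
3 + 1/(10/1) = 3 + 1/10 = 31/10
2 + 1/(31/10) = 2 + 10/31 = 72/31
3 + 1/(72/31) = 3 + 31/72 = 247/72
5 + 1/(247/72) = 5 + 72/247 = 1307/247

1307/247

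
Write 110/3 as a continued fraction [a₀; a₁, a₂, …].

[36; 1, 2]

⌊110/3⌋ = 36, remainder 2
⌊3/2⌋ = 1, remainder 1
⌊2/1⌋ = 2, remainder 0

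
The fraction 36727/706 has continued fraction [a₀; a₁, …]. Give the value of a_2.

⌊36727/706⌋ = 52, remainder 15
⌊706/15⌋ = 47, remainder 1
⌊15/1⌋ = 15, remainder 0

15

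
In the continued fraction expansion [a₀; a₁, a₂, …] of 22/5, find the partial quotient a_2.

2

⌊22/5⌋ = 4, remainder 2
⌊5/2⌋ = 2, remainder 1
⌊2/1⌋ = 2, remainder 0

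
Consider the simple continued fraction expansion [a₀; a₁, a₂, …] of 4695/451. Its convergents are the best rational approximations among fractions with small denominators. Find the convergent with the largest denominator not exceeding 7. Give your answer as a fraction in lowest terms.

a_0 = 10: 10/1  (≤ bound)
a_1 = 2: 21/2  (≤ bound)
a_2 = 2: 52/5  (≤ bound)
a_3 = 3: 177/17  (> 7, stop)

52/5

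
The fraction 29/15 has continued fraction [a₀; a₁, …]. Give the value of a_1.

Repeatedly divide and take the remainder:
⌊29/15⌋ = 1, remainder 14
⌊15/14⌋ = 1, remainder 1

1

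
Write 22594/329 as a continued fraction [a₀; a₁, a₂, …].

⌊22594/329⌋ = 68, remainder 222
⌊329/222⌋ = 1, remainder 107
⌊222/107⌋ = 2, remainder 8
⌊107/8⌋ = 13, remainder 3
⌊8/3⌋ = 2, remainder 2
⌊3/2⌋ = 1, remainder 1
⌊2/1⌋ = 2, remainder 0

[68; 1, 2, 13, 2, 1, 2]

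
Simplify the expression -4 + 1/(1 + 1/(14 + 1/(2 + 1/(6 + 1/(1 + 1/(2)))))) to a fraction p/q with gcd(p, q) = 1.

-2038/665

Build up convergents one term at a time:
a_0 = -4: -4/1
a_1 = 1: -3/1
a_2 = 14: -46/15
a_3 = 2: -95/31
a_4 = 6: -616/201
a_5 = 1: -711/232
a_6 = 2: -2038/665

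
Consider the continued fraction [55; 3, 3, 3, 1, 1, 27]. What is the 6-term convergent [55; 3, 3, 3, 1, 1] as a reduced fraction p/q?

4203/76

Starting at the tail and folding back:
Start with 1.
1 + 1/(1/1) = 1 + 1/1 = 2/1
3 + 1/(2/1) = 3 + 1/2 = 7/2
3 + 1/(7/2) = 3 + 2/7 = 23/7
3 + 1/(23/7) = 3 + 7/23 = 76/23
55 + 1/(76/23) = 55 + 23/76 = 4203/76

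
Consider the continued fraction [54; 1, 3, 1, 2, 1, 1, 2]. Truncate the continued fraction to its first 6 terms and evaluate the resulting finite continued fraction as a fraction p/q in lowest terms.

a_0 = 54: 54/1
a_1 = 1: 55/1
a_2 = 3: 219/4
a_3 = 1: 274/5
a_4 = 2: 767/14
a_5 = 1: 1041/19

1041/19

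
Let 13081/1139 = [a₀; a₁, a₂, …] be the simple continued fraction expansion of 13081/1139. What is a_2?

⌊13081/1139⌋ = 11, remainder 552
⌊1139/552⌋ = 2, remainder 35
⌊552/35⌋ = 15, remainder 27

15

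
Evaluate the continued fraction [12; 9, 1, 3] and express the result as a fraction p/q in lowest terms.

Compute successive convergents:
a_0 = 12: 12/1
a_1 = 9: 109/9
a_2 = 1: 121/10
a_3 = 3: 472/39

472/39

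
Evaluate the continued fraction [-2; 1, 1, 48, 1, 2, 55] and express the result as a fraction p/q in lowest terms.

Use the convergent recurrence hₖ = aₖ·hₖ₋₁ + hₖ₋₂ (and likewise for the denominators kₖ):
a_0 = -2: -2/1
a_1 = 1: -1/1
a_2 = 1: -3/2
a_3 = 48: -145/97
a_4 = 1: -148/99
a_5 = 2: -441/295
a_6 = 55: -24403/16324

-24403/16324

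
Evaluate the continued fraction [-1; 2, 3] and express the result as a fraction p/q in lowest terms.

Start with 3.
2 + 1/(3/1) = 2 + 1/3 = 7/3
-1 + 1/(7/3) = -1 + 3/7 = -4/7

-4/7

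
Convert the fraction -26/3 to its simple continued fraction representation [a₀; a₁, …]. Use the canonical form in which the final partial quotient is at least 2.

-26 ÷ 3 → quotient -9, remainder 1
3 ÷ 1 → quotient 3, remainder 0

[-9; 3]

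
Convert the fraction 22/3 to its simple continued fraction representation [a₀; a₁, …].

⌊22/3⌋ = 7, remainder 1
⌊3/1⌋ = 3, remainder 0

[7; 3]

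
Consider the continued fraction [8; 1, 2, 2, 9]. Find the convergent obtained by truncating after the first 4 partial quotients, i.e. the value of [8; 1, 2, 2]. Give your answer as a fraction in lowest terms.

a_0 = 8: 8/1
a_1 = 1: 9/1
a_2 = 2: 26/3
a_3 = 2: 61/7

61/7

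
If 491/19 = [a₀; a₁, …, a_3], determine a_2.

5

491 = 25·19 + 16, so a_0 = 25
19 = 1·16 + 3, so a_1 = 1
16 = 5·3 + 1, so a_2 = 5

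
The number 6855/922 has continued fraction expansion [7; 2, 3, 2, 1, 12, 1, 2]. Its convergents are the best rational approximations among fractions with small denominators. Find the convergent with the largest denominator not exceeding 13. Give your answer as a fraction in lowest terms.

List convergents until the denominator exceeds the bound:
a_0 = 7: 7/1  (≤ bound)
a_1 = 2: 15/2  (≤ bound)
a_2 = 3: 52/7  (≤ bound)
a_3 = 2: 119/16  (> 13, stop)

52/7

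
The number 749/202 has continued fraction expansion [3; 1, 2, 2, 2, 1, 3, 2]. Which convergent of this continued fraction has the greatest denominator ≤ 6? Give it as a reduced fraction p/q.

11/3

List convergents until the denominator exceeds the bound:
a_0 = 3: 3/1  (≤ bound)
a_1 = 1: 4/1  (≤ bound)
a_2 = 2: 11/3  (≤ bound)
a_3 = 2: 26/7  (> 6, stop)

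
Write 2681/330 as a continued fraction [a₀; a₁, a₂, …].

2681 = 8·330 + 41, so a_0 = 8
330 = 8·41 + 2, so a_1 = 8
41 = 20·2 + 1, so a_2 = 20
2 = 2·1 + 0, so a_3 = 2

[8; 8, 20, 2]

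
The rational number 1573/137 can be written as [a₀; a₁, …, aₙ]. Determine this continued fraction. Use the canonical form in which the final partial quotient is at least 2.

[11; 2, 13, 5]

Run the Euclidean algorithm, recording each quotient:
1573 = 11·137 + 66, so a_0 = 11
137 = 2·66 + 5, so a_1 = 2
66 = 13·5 + 1, so a_2 = 13
5 = 5·1 + 0, so a_3 = 5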